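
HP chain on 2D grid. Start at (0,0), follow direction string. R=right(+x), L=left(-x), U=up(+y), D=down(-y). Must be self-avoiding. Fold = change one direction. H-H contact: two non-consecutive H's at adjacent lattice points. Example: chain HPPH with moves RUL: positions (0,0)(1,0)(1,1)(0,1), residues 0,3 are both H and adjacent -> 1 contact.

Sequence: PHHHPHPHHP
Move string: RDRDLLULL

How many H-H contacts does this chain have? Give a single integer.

Positions: [(0, 0), (1, 0), (1, -1), (2, -1), (2, -2), (1, -2), (0, -2), (0, -1), (-1, -1), (-2, -1)]
H-H contact: residue 2 @(1,-1) - residue 7 @(0, -1)
H-H contact: residue 2 @(1,-1) - residue 5 @(1, -2)

Answer: 2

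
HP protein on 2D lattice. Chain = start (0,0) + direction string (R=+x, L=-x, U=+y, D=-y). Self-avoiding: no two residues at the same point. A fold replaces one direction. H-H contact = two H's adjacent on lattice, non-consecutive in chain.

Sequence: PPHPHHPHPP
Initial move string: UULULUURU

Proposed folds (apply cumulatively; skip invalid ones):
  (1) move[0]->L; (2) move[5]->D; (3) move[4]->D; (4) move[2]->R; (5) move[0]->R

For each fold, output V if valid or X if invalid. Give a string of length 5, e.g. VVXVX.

Initial: UULULUURU -> [(0, 0), (0, 1), (0, 2), (-1, 2), (-1, 3), (-2, 3), (-2, 4), (-2, 5), (-1, 5), (-1, 6)]
Fold 1: move[0]->L => LULULUURU VALID
Fold 2: move[5]->D => LULULDURU INVALID (collision), skipped
Fold 3: move[4]->D => LULUDUURU INVALID (collision), skipped
Fold 4: move[2]->R => LURULUURU VALID
Fold 5: move[0]->R => RURULUURU VALID

Answer: VXXVV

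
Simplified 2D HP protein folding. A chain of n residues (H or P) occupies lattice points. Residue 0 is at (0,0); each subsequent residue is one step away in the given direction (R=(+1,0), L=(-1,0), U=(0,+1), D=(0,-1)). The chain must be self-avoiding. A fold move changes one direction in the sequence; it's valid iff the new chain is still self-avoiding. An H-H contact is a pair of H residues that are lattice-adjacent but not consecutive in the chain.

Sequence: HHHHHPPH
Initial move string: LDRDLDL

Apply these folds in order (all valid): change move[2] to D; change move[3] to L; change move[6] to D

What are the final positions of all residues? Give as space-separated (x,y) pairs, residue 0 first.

Answer: (0,0) (-1,0) (-1,-1) (-1,-2) (-2,-2) (-3,-2) (-3,-3) (-3,-4)

Derivation:
Initial moves: LDRDLDL
Fold: move[2]->D => LDDDLDL (positions: [(0, 0), (-1, 0), (-1, -1), (-1, -2), (-1, -3), (-2, -3), (-2, -4), (-3, -4)])
Fold: move[3]->L => LDDLLDL (positions: [(0, 0), (-1, 0), (-1, -1), (-1, -2), (-2, -2), (-3, -2), (-3, -3), (-4, -3)])
Fold: move[6]->D => LDDLLDD (positions: [(0, 0), (-1, 0), (-1, -1), (-1, -2), (-2, -2), (-3, -2), (-3, -3), (-3, -4)])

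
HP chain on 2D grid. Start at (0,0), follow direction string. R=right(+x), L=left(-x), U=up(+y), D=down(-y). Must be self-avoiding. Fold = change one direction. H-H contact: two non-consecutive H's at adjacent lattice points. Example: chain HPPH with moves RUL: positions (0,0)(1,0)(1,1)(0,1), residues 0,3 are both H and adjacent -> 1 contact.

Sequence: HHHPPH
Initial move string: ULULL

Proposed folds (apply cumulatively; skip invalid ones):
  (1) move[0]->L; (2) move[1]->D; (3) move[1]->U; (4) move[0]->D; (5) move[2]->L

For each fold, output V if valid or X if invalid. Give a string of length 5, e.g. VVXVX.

Initial: ULULL -> [(0, 0), (0, 1), (-1, 1), (-1, 2), (-2, 2), (-3, 2)]
Fold 1: move[0]->L => LLULL VALID
Fold 2: move[1]->D => LDULL INVALID (collision), skipped
Fold 3: move[1]->U => LUULL VALID
Fold 4: move[0]->D => DUULL INVALID (collision), skipped
Fold 5: move[2]->L => LULLL VALID

Answer: VXVXV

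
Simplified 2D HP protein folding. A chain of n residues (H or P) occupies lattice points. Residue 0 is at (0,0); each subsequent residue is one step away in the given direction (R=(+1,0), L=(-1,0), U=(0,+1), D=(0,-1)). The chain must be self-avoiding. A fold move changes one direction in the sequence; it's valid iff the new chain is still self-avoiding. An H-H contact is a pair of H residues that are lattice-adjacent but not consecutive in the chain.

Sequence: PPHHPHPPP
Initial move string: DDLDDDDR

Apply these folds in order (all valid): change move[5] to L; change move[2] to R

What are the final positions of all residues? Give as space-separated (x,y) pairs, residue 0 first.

Answer: (0,0) (0,-1) (0,-2) (1,-2) (1,-3) (1,-4) (0,-4) (0,-5) (1,-5)

Derivation:
Initial moves: DDLDDDDR
Fold: move[5]->L => DDLDDLDR (positions: [(0, 0), (0, -1), (0, -2), (-1, -2), (-1, -3), (-1, -4), (-2, -4), (-2, -5), (-1, -5)])
Fold: move[2]->R => DDRDDLDR (positions: [(0, 0), (0, -1), (0, -2), (1, -2), (1, -3), (1, -4), (0, -4), (0, -5), (1, -5)])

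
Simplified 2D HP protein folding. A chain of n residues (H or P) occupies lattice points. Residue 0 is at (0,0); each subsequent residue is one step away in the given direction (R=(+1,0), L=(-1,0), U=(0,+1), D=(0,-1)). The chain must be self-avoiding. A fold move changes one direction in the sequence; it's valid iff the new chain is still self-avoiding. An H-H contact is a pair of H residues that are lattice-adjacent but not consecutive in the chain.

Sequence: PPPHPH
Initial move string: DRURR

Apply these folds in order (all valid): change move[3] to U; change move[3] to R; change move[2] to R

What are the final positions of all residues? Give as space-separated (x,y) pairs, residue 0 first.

Answer: (0,0) (0,-1) (1,-1) (2,-1) (3,-1) (4,-1)

Derivation:
Initial moves: DRURR
Fold: move[3]->U => DRUUR (positions: [(0, 0), (0, -1), (1, -1), (1, 0), (1, 1), (2, 1)])
Fold: move[3]->R => DRURR (positions: [(0, 0), (0, -1), (1, -1), (1, 0), (2, 0), (3, 0)])
Fold: move[2]->R => DRRRR (positions: [(0, 0), (0, -1), (1, -1), (2, -1), (3, -1), (4, -1)])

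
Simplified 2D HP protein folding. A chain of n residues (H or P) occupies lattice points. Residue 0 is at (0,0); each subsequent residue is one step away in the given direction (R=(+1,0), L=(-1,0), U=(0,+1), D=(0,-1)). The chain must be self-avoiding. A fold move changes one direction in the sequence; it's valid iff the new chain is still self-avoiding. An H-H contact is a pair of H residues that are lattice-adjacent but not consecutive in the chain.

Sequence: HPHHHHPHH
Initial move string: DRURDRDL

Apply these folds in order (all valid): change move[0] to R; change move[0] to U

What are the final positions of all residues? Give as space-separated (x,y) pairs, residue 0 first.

Initial moves: DRURDRDL
Fold: move[0]->R => RRURDRDL (positions: [(0, 0), (1, 0), (2, 0), (2, 1), (3, 1), (3, 0), (4, 0), (4, -1), (3, -1)])
Fold: move[0]->U => URURDRDL (positions: [(0, 0), (0, 1), (1, 1), (1, 2), (2, 2), (2, 1), (3, 1), (3, 0), (2, 0)])

Answer: (0,0) (0,1) (1,1) (1,2) (2,2) (2,1) (3,1) (3,0) (2,0)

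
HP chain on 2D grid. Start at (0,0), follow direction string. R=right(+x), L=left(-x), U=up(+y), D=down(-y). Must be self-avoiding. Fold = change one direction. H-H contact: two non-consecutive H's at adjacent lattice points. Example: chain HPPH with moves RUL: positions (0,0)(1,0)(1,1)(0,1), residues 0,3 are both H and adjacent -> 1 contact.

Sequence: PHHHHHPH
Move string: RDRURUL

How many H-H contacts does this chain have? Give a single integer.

Positions: [(0, 0), (1, 0), (1, -1), (2, -1), (2, 0), (3, 0), (3, 1), (2, 1)]
H-H contact: residue 1 @(1,0) - residue 4 @(2, 0)
H-H contact: residue 4 @(2,0) - residue 7 @(2, 1)

Answer: 2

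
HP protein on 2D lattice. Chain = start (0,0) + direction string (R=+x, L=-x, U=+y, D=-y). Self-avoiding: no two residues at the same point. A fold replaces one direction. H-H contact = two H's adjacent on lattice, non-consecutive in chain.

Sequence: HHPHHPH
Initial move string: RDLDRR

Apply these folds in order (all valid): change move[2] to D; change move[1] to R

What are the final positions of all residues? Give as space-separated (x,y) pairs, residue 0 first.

Initial moves: RDLDRR
Fold: move[2]->D => RDDDRR (positions: [(0, 0), (1, 0), (1, -1), (1, -2), (1, -3), (2, -3), (3, -3)])
Fold: move[1]->R => RRDDRR (positions: [(0, 0), (1, 0), (2, 0), (2, -1), (2, -2), (3, -2), (4, -2)])

Answer: (0,0) (1,0) (2,0) (2,-1) (2,-2) (3,-2) (4,-2)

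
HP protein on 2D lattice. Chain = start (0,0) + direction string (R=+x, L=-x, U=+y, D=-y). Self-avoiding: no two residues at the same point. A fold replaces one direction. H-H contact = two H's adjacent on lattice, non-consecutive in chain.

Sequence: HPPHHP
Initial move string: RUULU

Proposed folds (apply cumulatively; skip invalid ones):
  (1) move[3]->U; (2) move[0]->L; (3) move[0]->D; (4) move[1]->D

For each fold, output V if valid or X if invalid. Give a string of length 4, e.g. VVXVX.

Answer: VVXX

Derivation:
Initial: RUULU -> [(0, 0), (1, 0), (1, 1), (1, 2), (0, 2), (0, 3)]
Fold 1: move[3]->U => RUUUU VALID
Fold 2: move[0]->L => LUUUU VALID
Fold 3: move[0]->D => DUUUU INVALID (collision), skipped
Fold 4: move[1]->D => LDUUU INVALID (collision), skipped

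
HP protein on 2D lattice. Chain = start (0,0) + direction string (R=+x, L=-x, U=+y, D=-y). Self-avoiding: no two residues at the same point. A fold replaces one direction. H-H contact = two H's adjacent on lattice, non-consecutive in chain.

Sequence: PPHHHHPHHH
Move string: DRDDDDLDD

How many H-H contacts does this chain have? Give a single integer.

Positions: [(0, 0), (0, -1), (1, -1), (1, -2), (1, -3), (1, -4), (1, -5), (0, -5), (0, -6), (0, -7)]
No H-H contacts found.

Answer: 0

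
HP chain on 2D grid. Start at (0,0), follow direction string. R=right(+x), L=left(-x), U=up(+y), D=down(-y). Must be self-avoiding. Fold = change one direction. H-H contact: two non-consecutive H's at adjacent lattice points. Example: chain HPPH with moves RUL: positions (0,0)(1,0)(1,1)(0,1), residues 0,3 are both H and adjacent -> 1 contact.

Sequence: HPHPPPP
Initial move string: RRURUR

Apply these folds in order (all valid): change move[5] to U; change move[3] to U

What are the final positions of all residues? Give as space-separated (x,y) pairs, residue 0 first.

Initial moves: RRURUR
Fold: move[5]->U => RRURUU (positions: [(0, 0), (1, 0), (2, 0), (2, 1), (3, 1), (3, 2), (3, 3)])
Fold: move[3]->U => RRUUUU (positions: [(0, 0), (1, 0), (2, 0), (2, 1), (2, 2), (2, 3), (2, 4)])

Answer: (0,0) (1,0) (2,0) (2,1) (2,2) (2,3) (2,4)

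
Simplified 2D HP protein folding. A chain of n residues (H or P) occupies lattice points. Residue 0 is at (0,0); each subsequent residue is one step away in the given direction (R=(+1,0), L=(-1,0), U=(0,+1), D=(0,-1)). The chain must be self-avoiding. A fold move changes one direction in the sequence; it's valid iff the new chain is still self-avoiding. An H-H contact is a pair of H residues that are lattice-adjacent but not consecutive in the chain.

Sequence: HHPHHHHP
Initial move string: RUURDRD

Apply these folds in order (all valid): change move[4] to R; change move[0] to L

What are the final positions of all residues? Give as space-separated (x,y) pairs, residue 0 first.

Answer: (0,0) (-1,0) (-1,1) (-1,2) (0,2) (1,2) (2,2) (2,1)

Derivation:
Initial moves: RUURDRD
Fold: move[4]->R => RUURRRD (positions: [(0, 0), (1, 0), (1, 1), (1, 2), (2, 2), (3, 2), (4, 2), (4, 1)])
Fold: move[0]->L => LUURRRD (positions: [(0, 0), (-1, 0), (-1, 1), (-1, 2), (0, 2), (1, 2), (2, 2), (2, 1)])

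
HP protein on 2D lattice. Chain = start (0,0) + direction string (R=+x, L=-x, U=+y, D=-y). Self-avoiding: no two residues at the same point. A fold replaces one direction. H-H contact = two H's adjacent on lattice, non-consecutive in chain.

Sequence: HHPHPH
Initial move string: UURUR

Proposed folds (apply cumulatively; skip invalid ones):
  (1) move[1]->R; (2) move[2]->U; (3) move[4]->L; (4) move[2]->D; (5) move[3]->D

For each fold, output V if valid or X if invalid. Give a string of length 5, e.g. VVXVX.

Answer: VVVXX

Derivation:
Initial: UURUR -> [(0, 0), (0, 1), (0, 2), (1, 2), (1, 3), (2, 3)]
Fold 1: move[1]->R => URRUR VALID
Fold 2: move[2]->U => URUUR VALID
Fold 3: move[4]->L => URUUL VALID
Fold 4: move[2]->D => URDUL INVALID (collision), skipped
Fold 5: move[3]->D => URUDL INVALID (collision), skipped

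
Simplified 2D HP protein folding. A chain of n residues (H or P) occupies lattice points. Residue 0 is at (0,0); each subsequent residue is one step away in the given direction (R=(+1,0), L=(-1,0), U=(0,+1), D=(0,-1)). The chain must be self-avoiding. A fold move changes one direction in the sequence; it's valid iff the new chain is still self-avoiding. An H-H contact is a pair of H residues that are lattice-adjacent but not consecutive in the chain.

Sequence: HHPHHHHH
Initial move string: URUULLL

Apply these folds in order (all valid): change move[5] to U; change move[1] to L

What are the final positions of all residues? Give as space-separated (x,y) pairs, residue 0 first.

Answer: (0,0) (0,1) (-1,1) (-1,2) (-1,3) (-2,3) (-2,4) (-3,4)

Derivation:
Initial moves: URUULLL
Fold: move[5]->U => URUULUL (positions: [(0, 0), (0, 1), (1, 1), (1, 2), (1, 3), (0, 3), (0, 4), (-1, 4)])
Fold: move[1]->L => ULUULUL (positions: [(0, 0), (0, 1), (-1, 1), (-1, 2), (-1, 3), (-2, 3), (-2, 4), (-3, 4)])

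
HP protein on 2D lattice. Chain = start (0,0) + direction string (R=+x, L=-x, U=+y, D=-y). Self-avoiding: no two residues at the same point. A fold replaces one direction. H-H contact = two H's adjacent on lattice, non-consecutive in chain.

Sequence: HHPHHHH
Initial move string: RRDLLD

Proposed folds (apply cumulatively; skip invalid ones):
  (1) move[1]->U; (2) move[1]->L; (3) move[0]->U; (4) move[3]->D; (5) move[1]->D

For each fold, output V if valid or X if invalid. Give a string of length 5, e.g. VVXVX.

Answer: XXXVV

Derivation:
Initial: RRDLLD -> [(0, 0), (1, 0), (2, 0), (2, -1), (1, -1), (0, -1), (0, -2)]
Fold 1: move[1]->U => RUDLLD INVALID (collision), skipped
Fold 2: move[1]->L => RLDLLD INVALID (collision), skipped
Fold 3: move[0]->U => URDLLD INVALID (collision), skipped
Fold 4: move[3]->D => RRDDLD VALID
Fold 5: move[1]->D => RDDDLD VALID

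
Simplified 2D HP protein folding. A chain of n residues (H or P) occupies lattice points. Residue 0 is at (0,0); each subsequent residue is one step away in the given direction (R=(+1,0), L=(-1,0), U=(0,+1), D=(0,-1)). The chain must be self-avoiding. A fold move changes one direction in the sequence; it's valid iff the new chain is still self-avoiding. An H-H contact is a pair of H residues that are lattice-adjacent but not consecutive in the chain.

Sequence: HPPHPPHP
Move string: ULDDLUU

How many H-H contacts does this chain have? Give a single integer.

Positions: [(0, 0), (0, 1), (-1, 1), (-1, 0), (-1, -1), (-2, -1), (-2, 0), (-2, 1)]
H-H contact: residue 0 @(0,0) - residue 3 @(-1, 0)
H-H contact: residue 3 @(-1,0) - residue 6 @(-2, 0)

Answer: 2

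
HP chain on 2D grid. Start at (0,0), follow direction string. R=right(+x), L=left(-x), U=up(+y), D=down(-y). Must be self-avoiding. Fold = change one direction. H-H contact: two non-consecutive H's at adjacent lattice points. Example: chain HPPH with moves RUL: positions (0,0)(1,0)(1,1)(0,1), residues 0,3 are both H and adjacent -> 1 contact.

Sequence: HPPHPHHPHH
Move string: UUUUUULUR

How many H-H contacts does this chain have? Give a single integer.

Positions: [(0, 0), (0, 1), (0, 2), (0, 3), (0, 4), (0, 5), (0, 6), (-1, 6), (-1, 7), (0, 7)]
H-H contact: residue 6 @(0,6) - residue 9 @(0, 7)

Answer: 1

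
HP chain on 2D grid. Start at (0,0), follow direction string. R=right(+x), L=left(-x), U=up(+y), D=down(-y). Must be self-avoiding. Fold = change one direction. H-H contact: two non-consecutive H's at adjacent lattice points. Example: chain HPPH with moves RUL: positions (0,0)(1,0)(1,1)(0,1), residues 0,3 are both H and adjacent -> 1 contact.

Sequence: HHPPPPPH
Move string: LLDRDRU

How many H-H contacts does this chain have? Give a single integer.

Positions: [(0, 0), (-1, 0), (-2, 0), (-2, -1), (-1, -1), (-1, -2), (0, -2), (0, -1)]
H-H contact: residue 0 @(0,0) - residue 7 @(0, -1)

Answer: 1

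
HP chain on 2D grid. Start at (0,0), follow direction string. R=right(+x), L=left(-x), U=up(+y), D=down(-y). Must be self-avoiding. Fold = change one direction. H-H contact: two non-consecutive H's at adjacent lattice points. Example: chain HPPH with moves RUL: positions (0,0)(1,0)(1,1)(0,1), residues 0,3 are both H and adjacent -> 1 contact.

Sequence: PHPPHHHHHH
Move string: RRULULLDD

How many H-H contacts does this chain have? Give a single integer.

Answer: 1

Derivation:
Positions: [(0, 0), (1, 0), (2, 0), (2, 1), (1, 1), (1, 2), (0, 2), (-1, 2), (-1, 1), (-1, 0)]
H-H contact: residue 1 @(1,0) - residue 4 @(1, 1)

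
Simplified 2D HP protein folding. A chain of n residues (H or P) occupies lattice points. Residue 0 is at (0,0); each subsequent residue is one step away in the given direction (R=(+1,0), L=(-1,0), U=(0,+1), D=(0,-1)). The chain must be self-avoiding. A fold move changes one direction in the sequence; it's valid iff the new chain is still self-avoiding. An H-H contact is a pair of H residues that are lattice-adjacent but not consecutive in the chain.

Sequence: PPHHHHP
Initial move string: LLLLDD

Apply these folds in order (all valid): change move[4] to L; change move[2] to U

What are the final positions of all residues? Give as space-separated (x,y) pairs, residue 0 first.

Initial moves: LLLLDD
Fold: move[4]->L => LLLLLD (positions: [(0, 0), (-1, 0), (-2, 0), (-3, 0), (-4, 0), (-5, 0), (-5, -1)])
Fold: move[2]->U => LLULLD (positions: [(0, 0), (-1, 0), (-2, 0), (-2, 1), (-3, 1), (-4, 1), (-4, 0)])

Answer: (0,0) (-1,0) (-2,0) (-2,1) (-3,1) (-4,1) (-4,0)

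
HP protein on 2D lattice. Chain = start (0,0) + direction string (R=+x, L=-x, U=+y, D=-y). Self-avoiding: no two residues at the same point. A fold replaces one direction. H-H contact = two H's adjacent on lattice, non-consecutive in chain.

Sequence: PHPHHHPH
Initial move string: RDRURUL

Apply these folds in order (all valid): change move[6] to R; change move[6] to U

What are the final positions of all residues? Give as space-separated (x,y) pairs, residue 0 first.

Answer: (0,0) (1,0) (1,-1) (2,-1) (2,0) (3,0) (3,1) (3,2)

Derivation:
Initial moves: RDRURUL
Fold: move[6]->R => RDRURUR (positions: [(0, 0), (1, 0), (1, -1), (2, -1), (2, 0), (3, 0), (3, 1), (4, 1)])
Fold: move[6]->U => RDRURUU (positions: [(0, 0), (1, 0), (1, -1), (2, -1), (2, 0), (3, 0), (3, 1), (3, 2)])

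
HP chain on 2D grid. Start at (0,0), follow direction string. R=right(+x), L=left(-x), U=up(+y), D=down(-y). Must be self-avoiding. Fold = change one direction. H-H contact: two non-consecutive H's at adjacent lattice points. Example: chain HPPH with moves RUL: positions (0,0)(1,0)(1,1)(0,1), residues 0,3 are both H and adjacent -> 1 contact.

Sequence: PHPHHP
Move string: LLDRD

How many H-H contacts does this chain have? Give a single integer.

Positions: [(0, 0), (-1, 0), (-2, 0), (-2, -1), (-1, -1), (-1, -2)]
H-H contact: residue 1 @(-1,0) - residue 4 @(-1, -1)

Answer: 1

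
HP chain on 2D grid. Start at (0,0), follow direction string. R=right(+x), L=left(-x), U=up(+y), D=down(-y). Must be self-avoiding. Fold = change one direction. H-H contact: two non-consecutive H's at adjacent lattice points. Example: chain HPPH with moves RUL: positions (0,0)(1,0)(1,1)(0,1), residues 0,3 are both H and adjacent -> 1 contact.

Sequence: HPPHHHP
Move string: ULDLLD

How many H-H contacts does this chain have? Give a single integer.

Answer: 1

Derivation:
Positions: [(0, 0), (0, 1), (-1, 1), (-1, 0), (-2, 0), (-3, 0), (-3, -1)]
H-H contact: residue 0 @(0,0) - residue 3 @(-1, 0)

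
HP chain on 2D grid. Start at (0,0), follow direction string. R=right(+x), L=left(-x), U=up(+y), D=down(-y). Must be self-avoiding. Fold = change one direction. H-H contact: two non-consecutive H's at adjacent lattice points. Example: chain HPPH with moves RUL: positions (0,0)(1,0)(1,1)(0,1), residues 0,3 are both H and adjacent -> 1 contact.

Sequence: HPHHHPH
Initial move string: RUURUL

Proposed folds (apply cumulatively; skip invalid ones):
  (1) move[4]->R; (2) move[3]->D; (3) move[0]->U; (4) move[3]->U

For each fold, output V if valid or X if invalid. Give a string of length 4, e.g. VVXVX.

Initial: RUURUL -> [(0, 0), (1, 0), (1, 1), (1, 2), (2, 2), (2, 3), (1, 3)]
Fold 1: move[4]->R => RUURRL INVALID (collision), skipped
Fold 2: move[3]->D => RUUDUL INVALID (collision), skipped
Fold 3: move[0]->U => UUURUL VALID
Fold 4: move[3]->U => UUUUUL VALID

Answer: XXVV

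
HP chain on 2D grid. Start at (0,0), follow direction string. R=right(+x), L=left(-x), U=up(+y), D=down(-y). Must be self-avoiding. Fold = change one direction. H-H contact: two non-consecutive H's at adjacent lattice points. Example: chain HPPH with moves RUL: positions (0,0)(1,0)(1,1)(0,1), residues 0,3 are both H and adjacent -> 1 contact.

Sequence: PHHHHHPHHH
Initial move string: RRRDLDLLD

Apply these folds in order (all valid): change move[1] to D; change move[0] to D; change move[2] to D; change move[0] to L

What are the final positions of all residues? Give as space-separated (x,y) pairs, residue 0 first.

Initial moves: RRRDLDLLD
Fold: move[1]->D => RDRDLDLLD (positions: [(0, 0), (1, 0), (1, -1), (2, -1), (2, -2), (1, -2), (1, -3), (0, -3), (-1, -3), (-1, -4)])
Fold: move[0]->D => DDRDLDLLD (positions: [(0, 0), (0, -1), (0, -2), (1, -2), (1, -3), (0, -3), (0, -4), (-1, -4), (-2, -4), (-2, -5)])
Fold: move[2]->D => DDDDLDLLD (positions: [(0, 0), (0, -1), (0, -2), (0, -3), (0, -4), (-1, -4), (-1, -5), (-2, -5), (-3, -5), (-3, -6)])
Fold: move[0]->L => LDDDLDLLD (positions: [(0, 0), (-1, 0), (-1, -1), (-1, -2), (-1, -3), (-2, -3), (-2, -4), (-3, -4), (-4, -4), (-4, -5)])

Answer: (0,0) (-1,0) (-1,-1) (-1,-2) (-1,-3) (-2,-3) (-2,-4) (-3,-4) (-4,-4) (-4,-5)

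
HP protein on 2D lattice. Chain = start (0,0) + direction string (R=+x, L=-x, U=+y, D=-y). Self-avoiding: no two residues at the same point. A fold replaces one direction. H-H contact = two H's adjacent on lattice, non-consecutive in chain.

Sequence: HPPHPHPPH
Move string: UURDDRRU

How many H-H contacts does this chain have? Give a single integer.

Answer: 1

Derivation:
Positions: [(0, 0), (0, 1), (0, 2), (1, 2), (1, 1), (1, 0), (2, 0), (3, 0), (3, 1)]
H-H contact: residue 0 @(0,0) - residue 5 @(1, 0)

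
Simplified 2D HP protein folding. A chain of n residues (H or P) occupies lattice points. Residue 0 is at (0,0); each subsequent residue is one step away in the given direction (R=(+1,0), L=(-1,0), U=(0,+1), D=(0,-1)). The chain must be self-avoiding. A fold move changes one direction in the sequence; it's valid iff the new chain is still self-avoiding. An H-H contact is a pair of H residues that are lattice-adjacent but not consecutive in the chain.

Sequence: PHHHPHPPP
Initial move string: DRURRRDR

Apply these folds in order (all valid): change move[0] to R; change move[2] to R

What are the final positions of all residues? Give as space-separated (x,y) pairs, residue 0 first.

Answer: (0,0) (1,0) (2,0) (3,0) (4,0) (5,0) (6,0) (6,-1) (7,-1)

Derivation:
Initial moves: DRURRRDR
Fold: move[0]->R => RRURRRDR (positions: [(0, 0), (1, 0), (2, 0), (2, 1), (3, 1), (4, 1), (5, 1), (5, 0), (6, 0)])
Fold: move[2]->R => RRRRRRDR (positions: [(0, 0), (1, 0), (2, 0), (3, 0), (4, 0), (5, 0), (6, 0), (6, -1), (7, -1)])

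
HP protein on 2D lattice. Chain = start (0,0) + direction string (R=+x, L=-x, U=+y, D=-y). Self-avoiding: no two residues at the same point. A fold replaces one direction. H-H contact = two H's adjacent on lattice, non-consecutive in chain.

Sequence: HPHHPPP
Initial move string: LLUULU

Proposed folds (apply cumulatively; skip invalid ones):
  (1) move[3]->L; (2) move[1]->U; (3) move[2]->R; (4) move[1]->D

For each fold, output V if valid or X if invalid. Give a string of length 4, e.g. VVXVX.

Initial: LLUULU -> [(0, 0), (-1, 0), (-2, 0), (-2, 1), (-2, 2), (-3, 2), (-3, 3)]
Fold 1: move[3]->L => LLULLU VALID
Fold 2: move[1]->U => LUULLU VALID
Fold 3: move[2]->R => LURLLU INVALID (collision), skipped
Fold 4: move[1]->D => LDULLU INVALID (collision), skipped

Answer: VVXX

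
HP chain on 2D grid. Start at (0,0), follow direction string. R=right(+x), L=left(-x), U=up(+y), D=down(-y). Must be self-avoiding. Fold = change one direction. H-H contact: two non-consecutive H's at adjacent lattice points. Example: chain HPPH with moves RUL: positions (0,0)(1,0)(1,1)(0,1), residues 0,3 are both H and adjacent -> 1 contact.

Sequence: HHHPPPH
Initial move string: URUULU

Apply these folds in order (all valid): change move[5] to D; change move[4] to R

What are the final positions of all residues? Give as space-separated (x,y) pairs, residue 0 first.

Answer: (0,0) (0,1) (1,1) (1,2) (1,3) (2,3) (2,2)

Derivation:
Initial moves: URUULU
Fold: move[5]->D => URUULD (positions: [(0, 0), (0, 1), (1, 1), (1, 2), (1, 3), (0, 3), (0, 2)])
Fold: move[4]->R => URUURD (positions: [(0, 0), (0, 1), (1, 1), (1, 2), (1, 3), (2, 3), (2, 2)])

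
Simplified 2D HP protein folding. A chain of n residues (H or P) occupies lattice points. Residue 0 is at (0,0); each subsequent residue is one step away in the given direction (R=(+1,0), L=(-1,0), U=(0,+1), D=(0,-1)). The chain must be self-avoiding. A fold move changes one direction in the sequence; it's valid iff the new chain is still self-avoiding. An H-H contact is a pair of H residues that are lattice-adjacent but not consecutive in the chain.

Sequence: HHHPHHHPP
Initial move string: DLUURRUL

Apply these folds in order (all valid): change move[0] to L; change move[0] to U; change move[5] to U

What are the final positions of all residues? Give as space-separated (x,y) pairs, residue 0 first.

Initial moves: DLUURRUL
Fold: move[0]->L => LLUURRUL (positions: [(0, 0), (-1, 0), (-2, 0), (-2, 1), (-2, 2), (-1, 2), (0, 2), (0, 3), (-1, 3)])
Fold: move[0]->U => ULUURRUL (positions: [(0, 0), (0, 1), (-1, 1), (-1, 2), (-1, 3), (0, 3), (1, 3), (1, 4), (0, 4)])
Fold: move[5]->U => ULUURUUL (positions: [(0, 0), (0, 1), (-1, 1), (-1, 2), (-1, 3), (0, 3), (0, 4), (0, 5), (-1, 5)])

Answer: (0,0) (0,1) (-1,1) (-1,2) (-1,3) (0,3) (0,4) (0,5) (-1,5)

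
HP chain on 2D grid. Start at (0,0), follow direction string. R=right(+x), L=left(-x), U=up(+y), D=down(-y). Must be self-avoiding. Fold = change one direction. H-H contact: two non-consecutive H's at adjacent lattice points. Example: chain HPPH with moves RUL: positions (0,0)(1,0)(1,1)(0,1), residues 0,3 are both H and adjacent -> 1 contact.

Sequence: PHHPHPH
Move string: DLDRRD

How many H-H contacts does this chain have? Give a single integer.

Positions: [(0, 0), (0, -1), (-1, -1), (-1, -2), (0, -2), (1, -2), (1, -3)]
H-H contact: residue 1 @(0,-1) - residue 4 @(0, -2)

Answer: 1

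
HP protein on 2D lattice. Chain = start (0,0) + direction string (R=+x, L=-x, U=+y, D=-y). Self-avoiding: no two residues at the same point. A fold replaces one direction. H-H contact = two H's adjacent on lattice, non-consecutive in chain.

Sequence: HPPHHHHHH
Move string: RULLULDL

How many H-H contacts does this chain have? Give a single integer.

Positions: [(0, 0), (1, 0), (1, 1), (0, 1), (-1, 1), (-1, 2), (-2, 2), (-2, 1), (-3, 1)]
H-H contact: residue 0 @(0,0) - residue 3 @(0, 1)
H-H contact: residue 4 @(-1,1) - residue 7 @(-2, 1)

Answer: 2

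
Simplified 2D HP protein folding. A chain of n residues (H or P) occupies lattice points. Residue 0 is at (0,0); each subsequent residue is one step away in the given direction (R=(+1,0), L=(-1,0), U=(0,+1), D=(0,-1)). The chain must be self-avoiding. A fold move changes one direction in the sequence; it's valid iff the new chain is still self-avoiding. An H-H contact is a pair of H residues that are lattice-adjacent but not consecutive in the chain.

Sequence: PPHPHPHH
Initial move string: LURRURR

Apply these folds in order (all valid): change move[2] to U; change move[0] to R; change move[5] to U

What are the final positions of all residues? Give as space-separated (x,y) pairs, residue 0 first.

Answer: (0,0) (1,0) (1,1) (1,2) (2,2) (2,3) (2,4) (3,4)

Derivation:
Initial moves: LURRURR
Fold: move[2]->U => LUURURR (positions: [(0, 0), (-1, 0), (-1, 1), (-1, 2), (0, 2), (0, 3), (1, 3), (2, 3)])
Fold: move[0]->R => RUURURR (positions: [(0, 0), (1, 0), (1, 1), (1, 2), (2, 2), (2, 3), (3, 3), (4, 3)])
Fold: move[5]->U => RUURUUR (positions: [(0, 0), (1, 0), (1, 1), (1, 2), (2, 2), (2, 3), (2, 4), (3, 4)])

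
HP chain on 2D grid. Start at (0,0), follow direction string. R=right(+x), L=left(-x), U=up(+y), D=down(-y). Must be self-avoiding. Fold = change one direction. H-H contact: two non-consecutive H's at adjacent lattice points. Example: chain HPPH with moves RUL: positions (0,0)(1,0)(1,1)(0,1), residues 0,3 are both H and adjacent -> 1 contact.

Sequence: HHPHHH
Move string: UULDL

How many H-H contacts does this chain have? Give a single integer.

Answer: 1

Derivation:
Positions: [(0, 0), (0, 1), (0, 2), (-1, 2), (-1, 1), (-2, 1)]
H-H contact: residue 1 @(0,1) - residue 4 @(-1, 1)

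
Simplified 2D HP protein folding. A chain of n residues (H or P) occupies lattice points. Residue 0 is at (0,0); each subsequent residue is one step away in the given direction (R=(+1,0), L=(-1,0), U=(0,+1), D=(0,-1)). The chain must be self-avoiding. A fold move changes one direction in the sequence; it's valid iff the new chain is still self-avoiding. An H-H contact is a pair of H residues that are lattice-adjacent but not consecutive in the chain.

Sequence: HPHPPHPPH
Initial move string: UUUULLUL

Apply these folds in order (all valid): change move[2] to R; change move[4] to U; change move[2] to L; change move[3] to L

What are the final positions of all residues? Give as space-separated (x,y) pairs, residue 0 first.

Answer: (0,0) (0,1) (0,2) (-1,2) (-2,2) (-2,3) (-3,3) (-3,4) (-4,4)

Derivation:
Initial moves: UUUULLUL
Fold: move[2]->R => UURULLUL (positions: [(0, 0), (0, 1), (0, 2), (1, 2), (1, 3), (0, 3), (-1, 3), (-1, 4), (-2, 4)])
Fold: move[4]->U => UURUULUL (positions: [(0, 0), (0, 1), (0, 2), (1, 2), (1, 3), (1, 4), (0, 4), (0, 5), (-1, 5)])
Fold: move[2]->L => UULUULUL (positions: [(0, 0), (0, 1), (0, 2), (-1, 2), (-1, 3), (-1, 4), (-2, 4), (-2, 5), (-3, 5)])
Fold: move[3]->L => UULLULUL (positions: [(0, 0), (0, 1), (0, 2), (-1, 2), (-2, 2), (-2, 3), (-3, 3), (-3, 4), (-4, 4)])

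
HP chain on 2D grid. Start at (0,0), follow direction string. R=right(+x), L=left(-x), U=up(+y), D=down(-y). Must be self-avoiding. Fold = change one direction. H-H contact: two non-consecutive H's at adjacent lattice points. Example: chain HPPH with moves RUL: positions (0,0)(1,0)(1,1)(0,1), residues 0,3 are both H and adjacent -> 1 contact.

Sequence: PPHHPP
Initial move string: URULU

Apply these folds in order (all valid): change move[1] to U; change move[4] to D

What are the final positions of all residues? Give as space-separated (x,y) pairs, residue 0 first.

Initial moves: URULU
Fold: move[1]->U => UUULU (positions: [(0, 0), (0, 1), (0, 2), (0, 3), (-1, 3), (-1, 4)])
Fold: move[4]->D => UUULD (positions: [(0, 0), (0, 1), (0, 2), (0, 3), (-1, 3), (-1, 2)])

Answer: (0,0) (0,1) (0,2) (0,3) (-1,3) (-1,2)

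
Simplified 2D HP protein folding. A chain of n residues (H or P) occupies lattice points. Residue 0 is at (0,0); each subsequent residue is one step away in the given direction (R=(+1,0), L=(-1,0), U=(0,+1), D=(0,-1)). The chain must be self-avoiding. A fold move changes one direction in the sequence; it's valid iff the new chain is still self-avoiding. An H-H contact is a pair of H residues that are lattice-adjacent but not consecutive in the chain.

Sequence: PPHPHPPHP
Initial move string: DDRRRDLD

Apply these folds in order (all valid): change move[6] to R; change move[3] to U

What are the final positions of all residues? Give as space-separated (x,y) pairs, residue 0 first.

Initial moves: DDRRRDLD
Fold: move[6]->R => DDRRRDRD (positions: [(0, 0), (0, -1), (0, -2), (1, -2), (2, -2), (3, -2), (3, -3), (4, -3), (4, -4)])
Fold: move[3]->U => DDRURDRD (positions: [(0, 0), (0, -1), (0, -2), (1, -2), (1, -1), (2, -1), (2, -2), (3, -2), (3, -3)])

Answer: (0,0) (0,-1) (0,-2) (1,-2) (1,-1) (2,-1) (2,-2) (3,-2) (3,-3)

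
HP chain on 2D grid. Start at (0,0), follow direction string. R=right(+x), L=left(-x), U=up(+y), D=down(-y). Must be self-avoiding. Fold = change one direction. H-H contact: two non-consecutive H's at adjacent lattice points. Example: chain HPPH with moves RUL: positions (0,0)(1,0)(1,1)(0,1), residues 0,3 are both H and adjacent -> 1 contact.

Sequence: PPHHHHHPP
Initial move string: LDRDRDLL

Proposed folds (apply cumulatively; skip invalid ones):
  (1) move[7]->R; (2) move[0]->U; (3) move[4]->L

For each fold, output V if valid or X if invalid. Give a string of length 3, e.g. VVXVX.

Answer: XXV

Derivation:
Initial: LDRDRDLL -> [(0, 0), (-1, 0), (-1, -1), (0, -1), (0, -2), (1, -2), (1, -3), (0, -3), (-1, -3)]
Fold 1: move[7]->R => LDRDRDLR INVALID (collision), skipped
Fold 2: move[0]->U => UDRDRDLL INVALID (collision), skipped
Fold 3: move[4]->L => LDRDLDLL VALID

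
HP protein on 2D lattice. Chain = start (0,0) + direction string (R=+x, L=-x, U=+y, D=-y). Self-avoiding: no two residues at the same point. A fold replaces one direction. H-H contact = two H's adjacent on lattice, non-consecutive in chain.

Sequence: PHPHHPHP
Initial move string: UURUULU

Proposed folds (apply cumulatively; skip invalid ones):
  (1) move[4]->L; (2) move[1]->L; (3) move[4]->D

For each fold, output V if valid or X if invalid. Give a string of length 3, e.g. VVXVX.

Initial: UURUULU -> [(0, 0), (0, 1), (0, 2), (1, 2), (1, 3), (1, 4), (0, 4), (0, 5)]
Fold 1: move[4]->L => UURULLU VALID
Fold 2: move[1]->L => ULRULLU INVALID (collision), skipped
Fold 3: move[4]->D => UURUDLU INVALID (collision), skipped

Answer: VXX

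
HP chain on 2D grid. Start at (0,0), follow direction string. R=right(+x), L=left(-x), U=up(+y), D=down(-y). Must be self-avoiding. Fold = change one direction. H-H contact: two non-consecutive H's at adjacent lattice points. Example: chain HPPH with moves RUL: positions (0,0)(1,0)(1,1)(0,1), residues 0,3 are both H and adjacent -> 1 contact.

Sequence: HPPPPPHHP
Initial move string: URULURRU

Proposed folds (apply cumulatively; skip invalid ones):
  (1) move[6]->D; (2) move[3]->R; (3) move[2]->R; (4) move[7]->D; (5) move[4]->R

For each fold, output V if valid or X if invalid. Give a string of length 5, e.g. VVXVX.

Answer: XVVVV

Derivation:
Initial: URULURRU -> [(0, 0), (0, 1), (1, 1), (1, 2), (0, 2), (0, 3), (1, 3), (2, 3), (2, 4)]
Fold 1: move[6]->D => URULURDU INVALID (collision), skipped
Fold 2: move[3]->R => URURURRU VALID
Fold 3: move[2]->R => URRRURRU VALID
Fold 4: move[7]->D => URRRURRD VALID
Fold 5: move[4]->R => URRRRRRD VALID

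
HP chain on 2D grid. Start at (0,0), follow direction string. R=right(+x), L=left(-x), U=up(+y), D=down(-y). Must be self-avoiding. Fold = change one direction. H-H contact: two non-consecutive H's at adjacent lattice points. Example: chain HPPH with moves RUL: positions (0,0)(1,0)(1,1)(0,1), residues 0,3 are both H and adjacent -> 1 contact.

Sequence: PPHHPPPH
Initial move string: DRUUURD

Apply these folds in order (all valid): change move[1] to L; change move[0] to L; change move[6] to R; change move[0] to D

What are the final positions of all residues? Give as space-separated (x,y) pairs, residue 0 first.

Initial moves: DRUUURD
Fold: move[1]->L => DLUUURD (positions: [(0, 0), (0, -1), (-1, -1), (-1, 0), (-1, 1), (-1, 2), (0, 2), (0, 1)])
Fold: move[0]->L => LLUUURD (positions: [(0, 0), (-1, 0), (-2, 0), (-2, 1), (-2, 2), (-2, 3), (-1, 3), (-1, 2)])
Fold: move[6]->R => LLUUURR (positions: [(0, 0), (-1, 0), (-2, 0), (-2, 1), (-2, 2), (-2, 3), (-1, 3), (0, 3)])
Fold: move[0]->D => DLUUURR (positions: [(0, 0), (0, -1), (-1, -1), (-1, 0), (-1, 1), (-1, 2), (0, 2), (1, 2)])

Answer: (0,0) (0,-1) (-1,-1) (-1,0) (-1,1) (-1,2) (0,2) (1,2)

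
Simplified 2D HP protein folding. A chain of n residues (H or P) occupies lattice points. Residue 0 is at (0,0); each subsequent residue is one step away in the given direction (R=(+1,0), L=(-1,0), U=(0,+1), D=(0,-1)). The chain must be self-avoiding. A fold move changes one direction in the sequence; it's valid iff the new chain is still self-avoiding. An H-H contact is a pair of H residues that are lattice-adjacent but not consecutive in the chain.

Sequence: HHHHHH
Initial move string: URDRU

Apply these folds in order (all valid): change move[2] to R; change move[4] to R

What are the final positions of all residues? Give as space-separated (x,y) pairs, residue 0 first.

Answer: (0,0) (0,1) (1,1) (2,1) (3,1) (4,1)

Derivation:
Initial moves: URDRU
Fold: move[2]->R => URRRU (positions: [(0, 0), (0, 1), (1, 1), (2, 1), (3, 1), (3, 2)])
Fold: move[4]->R => URRRR (positions: [(0, 0), (0, 1), (1, 1), (2, 1), (3, 1), (4, 1)])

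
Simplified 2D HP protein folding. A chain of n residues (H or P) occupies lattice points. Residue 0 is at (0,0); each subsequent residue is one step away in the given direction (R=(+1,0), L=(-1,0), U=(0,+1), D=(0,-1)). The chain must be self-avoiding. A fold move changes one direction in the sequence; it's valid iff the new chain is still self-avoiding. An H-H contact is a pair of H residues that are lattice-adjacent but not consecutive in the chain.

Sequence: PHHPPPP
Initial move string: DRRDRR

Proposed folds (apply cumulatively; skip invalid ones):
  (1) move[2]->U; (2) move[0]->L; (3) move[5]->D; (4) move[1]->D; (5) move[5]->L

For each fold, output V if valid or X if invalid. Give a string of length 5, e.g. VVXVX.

Initial: DRRDRR -> [(0, 0), (0, -1), (1, -1), (2, -1), (2, -2), (3, -2), (4, -2)]
Fold 1: move[2]->U => DRUDRR INVALID (collision), skipped
Fold 2: move[0]->L => LRRDRR INVALID (collision), skipped
Fold 3: move[5]->D => DRRDRD VALID
Fold 4: move[1]->D => DDRDRD VALID
Fold 5: move[5]->L => DDRDRL INVALID (collision), skipped

Answer: XXVVX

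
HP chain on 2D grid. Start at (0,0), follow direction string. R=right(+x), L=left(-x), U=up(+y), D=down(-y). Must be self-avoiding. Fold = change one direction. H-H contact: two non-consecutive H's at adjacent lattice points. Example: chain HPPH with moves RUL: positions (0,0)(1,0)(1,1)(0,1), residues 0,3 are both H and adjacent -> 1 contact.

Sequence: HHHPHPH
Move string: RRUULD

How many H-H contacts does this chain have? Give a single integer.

Answer: 1

Derivation:
Positions: [(0, 0), (1, 0), (2, 0), (2, 1), (2, 2), (1, 2), (1, 1)]
H-H contact: residue 1 @(1,0) - residue 6 @(1, 1)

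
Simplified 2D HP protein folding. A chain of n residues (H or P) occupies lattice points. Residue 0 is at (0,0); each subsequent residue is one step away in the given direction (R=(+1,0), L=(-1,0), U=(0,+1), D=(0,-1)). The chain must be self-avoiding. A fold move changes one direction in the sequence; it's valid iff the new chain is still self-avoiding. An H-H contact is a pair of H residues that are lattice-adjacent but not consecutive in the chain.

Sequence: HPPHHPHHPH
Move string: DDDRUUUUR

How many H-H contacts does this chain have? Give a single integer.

Positions: [(0, 0), (0, -1), (0, -2), (0, -3), (1, -3), (1, -2), (1, -1), (1, 0), (1, 1), (2, 1)]
H-H contact: residue 0 @(0,0) - residue 7 @(1, 0)

Answer: 1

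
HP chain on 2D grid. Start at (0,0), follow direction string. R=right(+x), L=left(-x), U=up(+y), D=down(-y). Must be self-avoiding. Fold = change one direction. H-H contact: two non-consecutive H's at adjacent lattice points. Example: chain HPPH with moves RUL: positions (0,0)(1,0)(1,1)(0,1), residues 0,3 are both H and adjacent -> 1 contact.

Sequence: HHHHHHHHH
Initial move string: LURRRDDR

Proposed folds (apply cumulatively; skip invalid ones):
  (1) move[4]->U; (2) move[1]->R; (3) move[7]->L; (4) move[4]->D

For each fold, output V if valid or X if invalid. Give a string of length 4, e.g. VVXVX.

Answer: XXVV

Derivation:
Initial: LURRRDDR -> [(0, 0), (-1, 0), (-1, 1), (0, 1), (1, 1), (2, 1), (2, 0), (2, -1), (3, -1)]
Fold 1: move[4]->U => LURRUDDR INVALID (collision), skipped
Fold 2: move[1]->R => LRRRRDDR INVALID (collision), skipped
Fold 3: move[7]->L => LURRRDDL VALID
Fold 4: move[4]->D => LURRDDDL VALID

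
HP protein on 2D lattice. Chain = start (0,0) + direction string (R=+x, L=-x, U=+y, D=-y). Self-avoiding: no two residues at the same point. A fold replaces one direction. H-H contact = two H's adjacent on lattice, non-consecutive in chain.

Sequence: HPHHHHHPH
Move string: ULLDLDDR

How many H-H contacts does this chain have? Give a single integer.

Answer: 0

Derivation:
Positions: [(0, 0), (0, 1), (-1, 1), (-2, 1), (-2, 0), (-3, 0), (-3, -1), (-3, -2), (-2, -2)]
No H-H contacts found.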